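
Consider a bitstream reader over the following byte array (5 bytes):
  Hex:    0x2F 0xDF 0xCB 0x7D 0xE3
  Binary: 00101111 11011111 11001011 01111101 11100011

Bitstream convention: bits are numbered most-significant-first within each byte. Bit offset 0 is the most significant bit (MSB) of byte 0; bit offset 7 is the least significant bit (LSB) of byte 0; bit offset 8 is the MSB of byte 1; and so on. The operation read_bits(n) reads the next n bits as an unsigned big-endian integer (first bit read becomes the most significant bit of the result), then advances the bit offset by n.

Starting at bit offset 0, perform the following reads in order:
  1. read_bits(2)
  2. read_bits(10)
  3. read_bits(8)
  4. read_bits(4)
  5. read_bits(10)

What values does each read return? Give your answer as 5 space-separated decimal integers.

Answer: 0 765 252 11 503

Derivation:
Read 1: bits[0:2] width=2 -> value=0 (bin 00); offset now 2 = byte 0 bit 2; 38 bits remain
Read 2: bits[2:12] width=10 -> value=765 (bin 1011111101); offset now 12 = byte 1 bit 4; 28 bits remain
Read 3: bits[12:20] width=8 -> value=252 (bin 11111100); offset now 20 = byte 2 bit 4; 20 bits remain
Read 4: bits[20:24] width=4 -> value=11 (bin 1011); offset now 24 = byte 3 bit 0; 16 bits remain
Read 5: bits[24:34] width=10 -> value=503 (bin 0111110111); offset now 34 = byte 4 bit 2; 6 bits remain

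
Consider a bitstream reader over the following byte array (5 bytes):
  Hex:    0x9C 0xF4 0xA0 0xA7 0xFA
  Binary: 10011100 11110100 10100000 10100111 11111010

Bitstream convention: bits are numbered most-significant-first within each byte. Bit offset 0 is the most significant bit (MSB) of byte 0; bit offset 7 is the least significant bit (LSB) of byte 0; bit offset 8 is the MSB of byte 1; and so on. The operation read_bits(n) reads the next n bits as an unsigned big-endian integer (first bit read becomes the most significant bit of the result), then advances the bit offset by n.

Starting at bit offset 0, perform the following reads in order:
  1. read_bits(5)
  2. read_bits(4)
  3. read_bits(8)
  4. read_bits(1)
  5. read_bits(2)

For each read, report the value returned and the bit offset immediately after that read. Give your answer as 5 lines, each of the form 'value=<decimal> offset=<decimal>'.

Read 1: bits[0:5] width=5 -> value=19 (bin 10011); offset now 5 = byte 0 bit 5; 35 bits remain
Read 2: bits[5:9] width=4 -> value=9 (bin 1001); offset now 9 = byte 1 bit 1; 31 bits remain
Read 3: bits[9:17] width=8 -> value=233 (bin 11101001); offset now 17 = byte 2 bit 1; 23 bits remain
Read 4: bits[17:18] width=1 -> value=0 (bin 0); offset now 18 = byte 2 bit 2; 22 bits remain
Read 5: bits[18:20] width=2 -> value=2 (bin 10); offset now 20 = byte 2 bit 4; 20 bits remain

Answer: value=19 offset=5
value=9 offset=9
value=233 offset=17
value=0 offset=18
value=2 offset=20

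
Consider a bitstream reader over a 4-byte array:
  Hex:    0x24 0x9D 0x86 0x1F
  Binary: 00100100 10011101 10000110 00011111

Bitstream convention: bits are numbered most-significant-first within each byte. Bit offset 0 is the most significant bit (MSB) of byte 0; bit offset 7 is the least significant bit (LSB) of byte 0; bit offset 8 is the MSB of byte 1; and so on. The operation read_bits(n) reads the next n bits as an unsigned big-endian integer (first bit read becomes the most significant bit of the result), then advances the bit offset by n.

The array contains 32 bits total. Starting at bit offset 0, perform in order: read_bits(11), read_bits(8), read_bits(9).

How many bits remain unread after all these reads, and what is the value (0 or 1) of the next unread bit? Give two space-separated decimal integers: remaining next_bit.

Read 1: bits[0:11] width=11 -> value=292 (bin 00100100100); offset now 11 = byte 1 bit 3; 21 bits remain
Read 2: bits[11:19] width=8 -> value=236 (bin 11101100); offset now 19 = byte 2 bit 3; 13 bits remain
Read 3: bits[19:28] width=9 -> value=97 (bin 001100001); offset now 28 = byte 3 bit 4; 4 bits remain

Answer: 4 1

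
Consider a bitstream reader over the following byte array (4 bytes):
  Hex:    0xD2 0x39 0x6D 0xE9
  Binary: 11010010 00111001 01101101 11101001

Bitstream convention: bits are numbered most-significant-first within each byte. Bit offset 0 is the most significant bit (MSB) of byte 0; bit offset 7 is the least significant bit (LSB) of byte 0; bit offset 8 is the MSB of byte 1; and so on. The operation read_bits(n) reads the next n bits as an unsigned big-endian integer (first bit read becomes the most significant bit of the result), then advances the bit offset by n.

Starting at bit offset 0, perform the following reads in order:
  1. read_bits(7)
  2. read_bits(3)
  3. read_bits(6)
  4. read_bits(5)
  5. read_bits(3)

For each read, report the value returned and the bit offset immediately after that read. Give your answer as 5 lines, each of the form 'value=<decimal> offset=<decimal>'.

Read 1: bits[0:7] width=7 -> value=105 (bin 1101001); offset now 7 = byte 0 bit 7; 25 bits remain
Read 2: bits[7:10] width=3 -> value=0 (bin 000); offset now 10 = byte 1 bit 2; 22 bits remain
Read 3: bits[10:16] width=6 -> value=57 (bin 111001); offset now 16 = byte 2 bit 0; 16 bits remain
Read 4: bits[16:21] width=5 -> value=13 (bin 01101); offset now 21 = byte 2 bit 5; 11 bits remain
Read 5: bits[21:24] width=3 -> value=5 (bin 101); offset now 24 = byte 3 bit 0; 8 bits remain

Answer: value=105 offset=7
value=0 offset=10
value=57 offset=16
value=13 offset=21
value=5 offset=24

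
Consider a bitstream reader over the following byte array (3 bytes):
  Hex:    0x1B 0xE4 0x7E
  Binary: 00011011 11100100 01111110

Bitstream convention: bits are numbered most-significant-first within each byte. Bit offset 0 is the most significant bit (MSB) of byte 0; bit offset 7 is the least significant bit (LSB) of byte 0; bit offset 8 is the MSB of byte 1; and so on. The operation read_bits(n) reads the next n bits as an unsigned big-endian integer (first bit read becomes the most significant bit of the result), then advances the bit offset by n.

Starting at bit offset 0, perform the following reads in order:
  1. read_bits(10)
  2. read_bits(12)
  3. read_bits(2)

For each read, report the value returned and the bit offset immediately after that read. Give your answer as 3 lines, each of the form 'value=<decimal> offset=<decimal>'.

Read 1: bits[0:10] width=10 -> value=111 (bin 0001101111); offset now 10 = byte 1 bit 2; 14 bits remain
Read 2: bits[10:22] width=12 -> value=2335 (bin 100100011111); offset now 22 = byte 2 bit 6; 2 bits remain
Read 3: bits[22:24] width=2 -> value=2 (bin 10); offset now 24 = byte 3 bit 0; 0 bits remain

Answer: value=111 offset=10
value=2335 offset=22
value=2 offset=24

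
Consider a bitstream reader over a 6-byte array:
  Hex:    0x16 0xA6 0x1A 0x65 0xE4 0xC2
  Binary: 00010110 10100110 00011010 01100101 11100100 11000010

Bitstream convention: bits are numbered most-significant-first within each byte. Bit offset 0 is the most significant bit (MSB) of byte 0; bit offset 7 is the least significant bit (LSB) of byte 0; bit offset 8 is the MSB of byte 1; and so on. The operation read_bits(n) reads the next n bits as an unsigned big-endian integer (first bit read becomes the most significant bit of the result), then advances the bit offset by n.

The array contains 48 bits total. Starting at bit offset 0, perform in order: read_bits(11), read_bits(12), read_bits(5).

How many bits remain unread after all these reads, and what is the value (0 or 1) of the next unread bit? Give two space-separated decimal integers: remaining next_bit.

Answer: 20 0

Derivation:
Read 1: bits[0:11] width=11 -> value=181 (bin 00010110101); offset now 11 = byte 1 bit 3; 37 bits remain
Read 2: bits[11:23] width=12 -> value=781 (bin 001100001101); offset now 23 = byte 2 bit 7; 25 bits remain
Read 3: bits[23:28] width=5 -> value=6 (bin 00110); offset now 28 = byte 3 bit 4; 20 bits remain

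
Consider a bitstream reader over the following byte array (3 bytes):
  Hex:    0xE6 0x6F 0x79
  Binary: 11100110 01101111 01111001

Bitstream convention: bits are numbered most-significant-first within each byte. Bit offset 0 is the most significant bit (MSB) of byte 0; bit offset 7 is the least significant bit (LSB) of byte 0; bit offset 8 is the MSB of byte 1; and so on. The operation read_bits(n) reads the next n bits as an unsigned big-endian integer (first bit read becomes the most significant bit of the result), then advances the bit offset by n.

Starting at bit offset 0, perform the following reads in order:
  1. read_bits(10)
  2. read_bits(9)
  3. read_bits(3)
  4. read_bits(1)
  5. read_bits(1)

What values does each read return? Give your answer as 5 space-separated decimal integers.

Answer: 921 379 6 0 1

Derivation:
Read 1: bits[0:10] width=10 -> value=921 (bin 1110011001); offset now 10 = byte 1 bit 2; 14 bits remain
Read 2: bits[10:19] width=9 -> value=379 (bin 101111011); offset now 19 = byte 2 bit 3; 5 bits remain
Read 3: bits[19:22] width=3 -> value=6 (bin 110); offset now 22 = byte 2 bit 6; 2 bits remain
Read 4: bits[22:23] width=1 -> value=0 (bin 0); offset now 23 = byte 2 bit 7; 1 bits remain
Read 5: bits[23:24] width=1 -> value=1 (bin 1); offset now 24 = byte 3 bit 0; 0 bits remain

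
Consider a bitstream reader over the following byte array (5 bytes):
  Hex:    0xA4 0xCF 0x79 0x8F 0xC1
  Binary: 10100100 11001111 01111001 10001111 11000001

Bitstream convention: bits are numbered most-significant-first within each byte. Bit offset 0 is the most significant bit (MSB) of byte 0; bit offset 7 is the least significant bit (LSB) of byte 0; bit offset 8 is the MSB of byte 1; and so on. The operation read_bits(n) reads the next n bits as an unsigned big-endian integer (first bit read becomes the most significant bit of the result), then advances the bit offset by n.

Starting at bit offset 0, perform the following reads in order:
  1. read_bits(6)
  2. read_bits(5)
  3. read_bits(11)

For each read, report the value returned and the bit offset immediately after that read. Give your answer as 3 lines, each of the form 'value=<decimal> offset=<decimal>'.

Read 1: bits[0:6] width=6 -> value=41 (bin 101001); offset now 6 = byte 0 bit 6; 34 bits remain
Read 2: bits[6:11] width=5 -> value=6 (bin 00110); offset now 11 = byte 1 bit 3; 29 bits remain
Read 3: bits[11:22] width=11 -> value=990 (bin 01111011110); offset now 22 = byte 2 bit 6; 18 bits remain

Answer: value=41 offset=6
value=6 offset=11
value=990 offset=22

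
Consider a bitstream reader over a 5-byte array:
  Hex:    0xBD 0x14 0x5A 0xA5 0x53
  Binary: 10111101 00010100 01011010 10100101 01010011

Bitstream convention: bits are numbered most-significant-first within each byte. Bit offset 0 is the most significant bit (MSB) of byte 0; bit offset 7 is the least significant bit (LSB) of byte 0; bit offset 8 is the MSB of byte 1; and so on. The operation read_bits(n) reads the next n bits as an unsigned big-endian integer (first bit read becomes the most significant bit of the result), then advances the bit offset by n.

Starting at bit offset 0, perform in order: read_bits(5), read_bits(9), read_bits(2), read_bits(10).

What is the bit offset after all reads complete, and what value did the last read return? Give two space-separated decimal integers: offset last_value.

Read 1: bits[0:5] width=5 -> value=23 (bin 10111); offset now 5 = byte 0 bit 5; 35 bits remain
Read 2: bits[5:14] width=9 -> value=325 (bin 101000101); offset now 14 = byte 1 bit 6; 26 bits remain
Read 3: bits[14:16] width=2 -> value=0 (bin 00); offset now 16 = byte 2 bit 0; 24 bits remain
Read 4: bits[16:26] width=10 -> value=362 (bin 0101101010); offset now 26 = byte 3 bit 2; 14 bits remain

Answer: 26 362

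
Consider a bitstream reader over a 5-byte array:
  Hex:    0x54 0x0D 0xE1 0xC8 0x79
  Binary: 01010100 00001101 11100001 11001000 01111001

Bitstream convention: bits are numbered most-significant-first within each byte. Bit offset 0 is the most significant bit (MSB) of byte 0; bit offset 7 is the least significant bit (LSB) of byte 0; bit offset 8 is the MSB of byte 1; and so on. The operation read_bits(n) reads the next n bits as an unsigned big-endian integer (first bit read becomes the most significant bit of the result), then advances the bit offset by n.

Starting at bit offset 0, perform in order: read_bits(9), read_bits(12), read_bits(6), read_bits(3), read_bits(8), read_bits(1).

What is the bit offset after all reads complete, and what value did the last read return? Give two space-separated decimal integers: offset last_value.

Answer: 39 0

Derivation:
Read 1: bits[0:9] width=9 -> value=168 (bin 010101000); offset now 9 = byte 1 bit 1; 31 bits remain
Read 2: bits[9:21] width=12 -> value=444 (bin 000110111100); offset now 21 = byte 2 bit 5; 19 bits remain
Read 3: bits[21:27] width=6 -> value=14 (bin 001110); offset now 27 = byte 3 bit 3; 13 bits remain
Read 4: bits[27:30] width=3 -> value=2 (bin 010); offset now 30 = byte 3 bit 6; 10 bits remain
Read 5: bits[30:38] width=8 -> value=30 (bin 00011110); offset now 38 = byte 4 bit 6; 2 bits remain
Read 6: bits[38:39] width=1 -> value=0 (bin 0); offset now 39 = byte 4 bit 7; 1 bits remain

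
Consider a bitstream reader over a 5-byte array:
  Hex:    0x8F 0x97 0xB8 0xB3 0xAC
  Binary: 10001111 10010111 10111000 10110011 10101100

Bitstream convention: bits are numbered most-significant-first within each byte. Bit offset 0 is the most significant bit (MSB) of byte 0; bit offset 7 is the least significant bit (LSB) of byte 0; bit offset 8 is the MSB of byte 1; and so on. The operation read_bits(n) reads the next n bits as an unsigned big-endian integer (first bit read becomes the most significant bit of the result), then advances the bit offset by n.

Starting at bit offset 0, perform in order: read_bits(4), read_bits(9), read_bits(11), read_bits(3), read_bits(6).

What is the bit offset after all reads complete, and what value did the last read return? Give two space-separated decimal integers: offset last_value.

Answer: 33 39

Derivation:
Read 1: bits[0:4] width=4 -> value=8 (bin 1000); offset now 4 = byte 0 bit 4; 36 bits remain
Read 2: bits[4:13] width=9 -> value=498 (bin 111110010); offset now 13 = byte 1 bit 5; 27 bits remain
Read 3: bits[13:24] width=11 -> value=1976 (bin 11110111000); offset now 24 = byte 3 bit 0; 16 bits remain
Read 4: bits[24:27] width=3 -> value=5 (bin 101); offset now 27 = byte 3 bit 3; 13 bits remain
Read 5: bits[27:33] width=6 -> value=39 (bin 100111); offset now 33 = byte 4 bit 1; 7 bits remain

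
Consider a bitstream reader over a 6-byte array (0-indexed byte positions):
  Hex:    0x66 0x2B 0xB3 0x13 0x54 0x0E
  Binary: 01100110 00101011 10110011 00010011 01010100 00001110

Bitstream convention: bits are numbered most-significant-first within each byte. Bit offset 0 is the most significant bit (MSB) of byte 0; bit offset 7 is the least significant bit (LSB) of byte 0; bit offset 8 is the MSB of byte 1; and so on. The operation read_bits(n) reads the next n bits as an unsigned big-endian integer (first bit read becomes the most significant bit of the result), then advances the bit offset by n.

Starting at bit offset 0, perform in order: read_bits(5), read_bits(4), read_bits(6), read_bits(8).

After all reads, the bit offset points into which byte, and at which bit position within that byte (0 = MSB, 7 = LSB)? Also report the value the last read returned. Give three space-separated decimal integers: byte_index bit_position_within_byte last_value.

Answer: 2 7 217

Derivation:
Read 1: bits[0:5] width=5 -> value=12 (bin 01100); offset now 5 = byte 0 bit 5; 43 bits remain
Read 2: bits[5:9] width=4 -> value=12 (bin 1100); offset now 9 = byte 1 bit 1; 39 bits remain
Read 3: bits[9:15] width=6 -> value=21 (bin 010101); offset now 15 = byte 1 bit 7; 33 bits remain
Read 4: bits[15:23] width=8 -> value=217 (bin 11011001); offset now 23 = byte 2 bit 7; 25 bits remain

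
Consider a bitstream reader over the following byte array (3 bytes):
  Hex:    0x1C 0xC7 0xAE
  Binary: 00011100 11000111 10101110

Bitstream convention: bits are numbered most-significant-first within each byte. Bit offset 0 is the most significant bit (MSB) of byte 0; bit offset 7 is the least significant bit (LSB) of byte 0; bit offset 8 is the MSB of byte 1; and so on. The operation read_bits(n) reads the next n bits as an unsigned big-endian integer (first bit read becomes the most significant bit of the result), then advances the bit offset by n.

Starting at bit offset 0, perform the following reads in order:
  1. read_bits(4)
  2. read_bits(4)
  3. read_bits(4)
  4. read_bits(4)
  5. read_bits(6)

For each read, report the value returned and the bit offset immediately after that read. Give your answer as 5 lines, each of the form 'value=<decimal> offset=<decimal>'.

Answer: value=1 offset=4
value=12 offset=8
value=12 offset=12
value=7 offset=16
value=43 offset=22

Derivation:
Read 1: bits[0:4] width=4 -> value=1 (bin 0001); offset now 4 = byte 0 bit 4; 20 bits remain
Read 2: bits[4:8] width=4 -> value=12 (bin 1100); offset now 8 = byte 1 bit 0; 16 bits remain
Read 3: bits[8:12] width=4 -> value=12 (bin 1100); offset now 12 = byte 1 bit 4; 12 bits remain
Read 4: bits[12:16] width=4 -> value=7 (bin 0111); offset now 16 = byte 2 bit 0; 8 bits remain
Read 5: bits[16:22] width=6 -> value=43 (bin 101011); offset now 22 = byte 2 bit 6; 2 bits remain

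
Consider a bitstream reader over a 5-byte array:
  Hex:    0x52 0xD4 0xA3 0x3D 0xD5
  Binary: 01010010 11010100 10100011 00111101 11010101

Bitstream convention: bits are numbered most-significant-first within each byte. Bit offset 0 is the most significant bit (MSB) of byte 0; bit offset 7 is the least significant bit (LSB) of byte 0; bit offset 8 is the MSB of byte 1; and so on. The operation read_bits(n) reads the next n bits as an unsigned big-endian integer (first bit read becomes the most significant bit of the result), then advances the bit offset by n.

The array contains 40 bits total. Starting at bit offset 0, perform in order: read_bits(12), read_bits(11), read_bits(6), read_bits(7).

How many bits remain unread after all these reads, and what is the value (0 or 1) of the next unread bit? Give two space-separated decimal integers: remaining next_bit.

Answer: 4 0

Derivation:
Read 1: bits[0:12] width=12 -> value=1325 (bin 010100101101); offset now 12 = byte 1 bit 4; 28 bits remain
Read 2: bits[12:23] width=11 -> value=593 (bin 01001010001); offset now 23 = byte 2 bit 7; 17 bits remain
Read 3: bits[23:29] width=6 -> value=39 (bin 100111); offset now 29 = byte 3 bit 5; 11 bits remain
Read 4: bits[29:36] width=7 -> value=93 (bin 1011101); offset now 36 = byte 4 bit 4; 4 bits remain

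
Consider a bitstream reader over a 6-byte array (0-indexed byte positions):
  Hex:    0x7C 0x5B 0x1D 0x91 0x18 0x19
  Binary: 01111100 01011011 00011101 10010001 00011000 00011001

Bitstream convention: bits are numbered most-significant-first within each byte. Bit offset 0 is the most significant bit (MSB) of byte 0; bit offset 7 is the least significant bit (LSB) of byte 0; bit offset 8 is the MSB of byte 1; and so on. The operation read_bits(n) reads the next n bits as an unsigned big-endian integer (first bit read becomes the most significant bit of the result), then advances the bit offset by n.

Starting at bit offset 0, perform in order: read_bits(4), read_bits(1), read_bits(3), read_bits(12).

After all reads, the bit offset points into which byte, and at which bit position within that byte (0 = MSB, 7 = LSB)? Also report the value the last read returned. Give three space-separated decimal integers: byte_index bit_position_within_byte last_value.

Read 1: bits[0:4] width=4 -> value=7 (bin 0111); offset now 4 = byte 0 bit 4; 44 bits remain
Read 2: bits[4:5] width=1 -> value=1 (bin 1); offset now 5 = byte 0 bit 5; 43 bits remain
Read 3: bits[5:8] width=3 -> value=4 (bin 100); offset now 8 = byte 1 bit 0; 40 bits remain
Read 4: bits[8:20] width=12 -> value=1457 (bin 010110110001); offset now 20 = byte 2 bit 4; 28 bits remain

Answer: 2 4 1457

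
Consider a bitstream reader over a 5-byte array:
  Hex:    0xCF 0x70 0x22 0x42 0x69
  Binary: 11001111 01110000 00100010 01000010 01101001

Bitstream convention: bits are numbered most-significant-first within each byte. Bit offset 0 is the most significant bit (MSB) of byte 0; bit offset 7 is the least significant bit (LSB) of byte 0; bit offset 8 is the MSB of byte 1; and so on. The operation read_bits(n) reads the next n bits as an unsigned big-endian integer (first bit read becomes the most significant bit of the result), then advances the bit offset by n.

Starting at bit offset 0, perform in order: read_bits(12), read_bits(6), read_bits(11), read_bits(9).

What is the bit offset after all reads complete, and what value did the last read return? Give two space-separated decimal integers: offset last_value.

Read 1: bits[0:12] width=12 -> value=3319 (bin 110011110111); offset now 12 = byte 1 bit 4; 28 bits remain
Read 2: bits[12:18] width=6 -> value=0 (bin 000000); offset now 18 = byte 2 bit 2; 22 bits remain
Read 3: bits[18:29] width=11 -> value=1096 (bin 10001001000); offset now 29 = byte 3 bit 5; 11 bits remain
Read 4: bits[29:38] width=9 -> value=154 (bin 010011010); offset now 38 = byte 4 bit 6; 2 bits remain

Answer: 38 154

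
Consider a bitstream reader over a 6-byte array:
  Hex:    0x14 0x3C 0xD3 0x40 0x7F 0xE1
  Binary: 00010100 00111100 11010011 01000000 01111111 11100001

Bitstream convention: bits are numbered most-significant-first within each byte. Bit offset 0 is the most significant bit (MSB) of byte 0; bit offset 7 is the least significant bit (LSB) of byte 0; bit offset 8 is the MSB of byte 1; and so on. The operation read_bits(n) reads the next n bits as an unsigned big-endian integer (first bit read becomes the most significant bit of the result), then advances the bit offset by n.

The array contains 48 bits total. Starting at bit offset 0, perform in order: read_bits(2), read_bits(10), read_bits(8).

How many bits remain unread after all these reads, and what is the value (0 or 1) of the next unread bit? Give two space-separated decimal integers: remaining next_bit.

Answer: 28 0

Derivation:
Read 1: bits[0:2] width=2 -> value=0 (bin 00); offset now 2 = byte 0 bit 2; 46 bits remain
Read 2: bits[2:12] width=10 -> value=323 (bin 0101000011); offset now 12 = byte 1 bit 4; 36 bits remain
Read 3: bits[12:20] width=8 -> value=205 (bin 11001101); offset now 20 = byte 2 bit 4; 28 bits remain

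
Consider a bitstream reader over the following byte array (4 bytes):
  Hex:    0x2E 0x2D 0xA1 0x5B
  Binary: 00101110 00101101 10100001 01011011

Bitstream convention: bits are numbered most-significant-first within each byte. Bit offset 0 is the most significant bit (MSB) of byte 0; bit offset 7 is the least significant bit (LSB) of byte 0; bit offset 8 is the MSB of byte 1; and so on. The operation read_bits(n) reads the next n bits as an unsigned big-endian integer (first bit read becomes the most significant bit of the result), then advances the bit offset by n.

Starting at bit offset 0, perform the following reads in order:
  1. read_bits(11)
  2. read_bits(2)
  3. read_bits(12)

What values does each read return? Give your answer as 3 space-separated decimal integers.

Answer: 369 1 2882

Derivation:
Read 1: bits[0:11] width=11 -> value=369 (bin 00101110001); offset now 11 = byte 1 bit 3; 21 bits remain
Read 2: bits[11:13] width=2 -> value=1 (bin 01); offset now 13 = byte 1 bit 5; 19 bits remain
Read 3: bits[13:25] width=12 -> value=2882 (bin 101101000010); offset now 25 = byte 3 bit 1; 7 bits remain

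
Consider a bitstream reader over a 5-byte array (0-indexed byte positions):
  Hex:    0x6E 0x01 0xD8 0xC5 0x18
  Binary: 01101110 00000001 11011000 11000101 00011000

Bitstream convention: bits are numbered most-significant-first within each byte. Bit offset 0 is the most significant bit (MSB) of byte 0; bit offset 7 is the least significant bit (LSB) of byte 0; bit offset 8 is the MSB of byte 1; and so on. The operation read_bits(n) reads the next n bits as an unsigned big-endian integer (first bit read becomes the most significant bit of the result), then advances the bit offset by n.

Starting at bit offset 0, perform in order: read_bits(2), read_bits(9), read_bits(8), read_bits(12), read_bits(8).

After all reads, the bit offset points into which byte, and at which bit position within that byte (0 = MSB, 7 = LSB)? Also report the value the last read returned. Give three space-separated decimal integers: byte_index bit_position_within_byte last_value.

Answer: 4 7 140

Derivation:
Read 1: bits[0:2] width=2 -> value=1 (bin 01); offset now 2 = byte 0 bit 2; 38 bits remain
Read 2: bits[2:11] width=9 -> value=368 (bin 101110000); offset now 11 = byte 1 bit 3; 29 bits remain
Read 3: bits[11:19] width=8 -> value=14 (bin 00001110); offset now 19 = byte 2 bit 3; 21 bits remain
Read 4: bits[19:31] width=12 -> value=3170 (bin 110001100010); offset now 31 = byte 3 bit 7; 9 bits remain
Read 5: bits[31:39] width=8 -> value=140 (bin 10001100); offset now 39 = byte 4 bit 7; 1 bits remain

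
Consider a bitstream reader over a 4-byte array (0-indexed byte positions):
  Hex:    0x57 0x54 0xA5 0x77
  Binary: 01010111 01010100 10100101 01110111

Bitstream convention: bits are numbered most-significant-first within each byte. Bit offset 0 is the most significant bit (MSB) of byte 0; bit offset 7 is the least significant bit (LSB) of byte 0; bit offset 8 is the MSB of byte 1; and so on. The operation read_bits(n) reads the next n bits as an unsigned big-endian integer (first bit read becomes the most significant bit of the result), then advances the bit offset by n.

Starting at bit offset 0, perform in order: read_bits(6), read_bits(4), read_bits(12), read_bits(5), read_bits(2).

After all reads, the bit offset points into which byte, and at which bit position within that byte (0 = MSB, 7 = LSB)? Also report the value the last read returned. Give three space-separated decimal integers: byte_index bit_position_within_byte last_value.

Read 1: bits[0:6] width=6 -> value=21 (bin 010101); offset now 6 = byte 0 bit 6; 26 bits remain
Read 2: bits[6:10] width=4 -> value=13 (bin 1101); offset now 10 = byte 1 bit 2; 22 bits remain
Read 3: bits[10:22] width=12 -> value=1321 (bin 010100101001); offset now 22 = byte 2 bit 6; 10 bits remain
Read 4: bits[22:27] width=5 -> value=11 (bin 01011); offset now 27 = byte 3 bit 3; 5 bits remain
Read 5: bits[27:29] width=2 -> value=2 (bin 10); offset now 29 = byte 3 bit 5; 3 bits remain

Answer: 3 5 2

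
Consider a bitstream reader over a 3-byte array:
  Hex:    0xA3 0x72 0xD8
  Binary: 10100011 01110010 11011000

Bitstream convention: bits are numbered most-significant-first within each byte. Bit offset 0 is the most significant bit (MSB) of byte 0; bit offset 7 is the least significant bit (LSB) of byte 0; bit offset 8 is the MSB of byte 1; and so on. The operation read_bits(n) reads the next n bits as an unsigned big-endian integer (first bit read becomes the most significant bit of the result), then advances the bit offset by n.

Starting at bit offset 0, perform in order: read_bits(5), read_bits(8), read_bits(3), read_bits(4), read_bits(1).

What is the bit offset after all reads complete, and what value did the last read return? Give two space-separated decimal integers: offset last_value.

Read 1: bits[0:5] width=5 -> value=20 (bin 10100); offset now 5 = byte 0 bit 5; 19 bits remain
Read 2: bits[5:13] width=8 -> value=110 (bin 01101110); offset now 13 = byte 1 bit 5; 11 bits remain
Read 3: bits[13:16] width=3 -> value=2 (bin 010); offset now 16 = byte 2 bit 0; 8 bits remain
Read 4: bits[16:20] width=4 -> value=13 (bin 1101); offset now 20 = byte 2 bit 4; 4 bits remain
Read 5: bits[20:21] width=1 -> value=1 (bin 1); offset now 21 = byte 2 bit 5; 3 bits remain

Answer: 21 1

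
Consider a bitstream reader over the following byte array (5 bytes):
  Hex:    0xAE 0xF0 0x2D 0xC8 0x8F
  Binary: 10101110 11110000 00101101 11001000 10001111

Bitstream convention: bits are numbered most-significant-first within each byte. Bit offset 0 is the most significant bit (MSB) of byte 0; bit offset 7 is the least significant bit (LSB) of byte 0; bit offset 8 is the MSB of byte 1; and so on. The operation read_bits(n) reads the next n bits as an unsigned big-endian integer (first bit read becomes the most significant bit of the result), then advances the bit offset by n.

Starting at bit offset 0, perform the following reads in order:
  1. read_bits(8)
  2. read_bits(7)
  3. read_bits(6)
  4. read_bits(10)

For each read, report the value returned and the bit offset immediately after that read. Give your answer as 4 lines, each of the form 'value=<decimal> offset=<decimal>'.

Answer: value=174 offset=8
value=120 offset=15
value=5 offset=21
value=740 offset=31

Derivation:
Read 1: bits[0:8] width=8 -> value=174 (bin 10101110); offset now 8 = byte 1 bit 0; 32 bits remain
Read 2: bits[8:15] width=7 -> value=120 (bin 1111000); offset now 15 = byte 1 bit 7; 25 bits remain
Read 3: bits[15:21] width=6 -> value=5 (bin 000101); offset now 21 = byte 2 bit 5; 19 bits remain
Read 4: bits[21:31] width=10 -> value=740 (bin 1011100100); offset now 31 = byte 3 bit 7; 9 bits remain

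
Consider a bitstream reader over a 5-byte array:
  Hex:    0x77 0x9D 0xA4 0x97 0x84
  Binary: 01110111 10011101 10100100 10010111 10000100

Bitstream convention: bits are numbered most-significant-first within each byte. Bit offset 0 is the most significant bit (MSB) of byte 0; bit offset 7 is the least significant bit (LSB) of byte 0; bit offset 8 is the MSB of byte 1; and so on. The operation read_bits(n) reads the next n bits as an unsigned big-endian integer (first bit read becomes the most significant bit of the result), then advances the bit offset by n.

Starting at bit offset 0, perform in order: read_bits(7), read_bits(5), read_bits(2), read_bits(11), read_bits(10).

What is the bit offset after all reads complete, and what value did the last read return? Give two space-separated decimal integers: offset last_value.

Answer: 35 188

Derivation:
Read 1: bits[0:7] width=7 -> value=59 (bin 0111011); offset now 7 = byte 0 bit 7; 33 bits remain
Read 2: bits[7:12] width=5 -> value=25 (bin 11001); offset now 12 = byte 1 bit 4; 28 bits remain
Read 3: bits[12:14] width=2 -> value=3 (bin 11); offset now 14 = byte 1 bit 6; 26 bits remain
Read 4: bits[14:25] width=11 -> value=841 (bin 01101001001); offset now 25 = byte 3 bit 1; 15 bits remain
Read 5: bits[25:35] width=10 -> value=188 (bin 0010111100); offset now 35 = byte 4 bit 3; 5 bits remain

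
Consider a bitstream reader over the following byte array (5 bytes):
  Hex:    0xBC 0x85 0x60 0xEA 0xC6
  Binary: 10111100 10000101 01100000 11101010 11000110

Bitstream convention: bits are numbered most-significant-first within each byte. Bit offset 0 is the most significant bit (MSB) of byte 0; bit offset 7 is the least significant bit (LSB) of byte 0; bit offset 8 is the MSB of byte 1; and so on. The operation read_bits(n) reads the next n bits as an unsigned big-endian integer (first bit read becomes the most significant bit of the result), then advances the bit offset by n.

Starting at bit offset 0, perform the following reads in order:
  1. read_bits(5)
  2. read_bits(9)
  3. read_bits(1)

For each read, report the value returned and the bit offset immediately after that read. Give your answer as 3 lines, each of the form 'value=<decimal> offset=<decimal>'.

Read 1: bits[0:5] width=5 -> value=23 (bin 10111); offset now 5 = byte 0 bit 5; 35 bits remain
Read 2: bits[5:14] width=9 -> value=289 (bin 100100001); offset now 14 = byte 1 bit 6; 26 bits remain
Read 3: bits[14:15] width=1 -> value=0 (bin 0); offset now 15 = byte 1 bit 7; 25 bits remain

Answer: value=23 offset=5
value=289 offset=14
value=0 offset=15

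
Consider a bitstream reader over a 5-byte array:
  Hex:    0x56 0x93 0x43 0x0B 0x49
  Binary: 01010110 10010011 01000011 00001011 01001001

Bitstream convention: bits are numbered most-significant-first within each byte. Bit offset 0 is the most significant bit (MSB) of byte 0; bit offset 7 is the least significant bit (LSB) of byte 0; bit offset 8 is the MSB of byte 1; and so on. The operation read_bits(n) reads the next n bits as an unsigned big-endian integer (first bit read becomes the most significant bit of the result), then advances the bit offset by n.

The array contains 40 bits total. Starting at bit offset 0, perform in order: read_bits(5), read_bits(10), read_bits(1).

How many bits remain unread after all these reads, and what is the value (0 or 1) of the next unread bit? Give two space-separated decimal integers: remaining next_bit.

Read 1: bits[0:5] width=5 -> value=10 (bin 01010); offset now 5 = byte 0 bit 5; 35 bits remain
Read 2: bits[5:15] width=10 -> value=841 (bin 1101001001); offset now 15 = byte 1 bit 7; 25 bits remain
Read 3: bits[15:16] width=1 -> value=1 (bin 1); offset now 16 = byte 2 bit 0; 24 bits remain

Answer: 24 0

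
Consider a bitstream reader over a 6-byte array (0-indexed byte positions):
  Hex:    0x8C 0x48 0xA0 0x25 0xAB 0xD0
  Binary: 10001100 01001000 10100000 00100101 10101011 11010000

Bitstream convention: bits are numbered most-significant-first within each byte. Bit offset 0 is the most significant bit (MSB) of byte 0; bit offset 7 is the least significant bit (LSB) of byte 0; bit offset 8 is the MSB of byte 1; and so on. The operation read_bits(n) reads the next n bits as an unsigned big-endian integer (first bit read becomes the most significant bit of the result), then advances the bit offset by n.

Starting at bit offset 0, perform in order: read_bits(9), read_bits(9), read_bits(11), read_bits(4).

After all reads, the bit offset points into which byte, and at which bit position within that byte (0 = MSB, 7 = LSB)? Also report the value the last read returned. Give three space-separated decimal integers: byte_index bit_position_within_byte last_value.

Answer: 4 1 11

Derivation:
Read 1: bits[0:9] width=9 -> value=280 (bin 100011000); offset now 9 = byte 1 bit 1; 39 bits remain
Read 2: bits[9:18] width=9 -> value=290 (bin 100100010); offset now 18 = byte 2 bit 2; 30 bits remain
Read 3: bits[18:29] width=11 -> value=1028 (bin 10000000100); offset now 29 = byte 3 bit 5; 19 bits remain
Read 4: bits[29:33] width=4 -> value=11 (bin 1011); offset now 33 = byte 4 bit 1; 15 bits remain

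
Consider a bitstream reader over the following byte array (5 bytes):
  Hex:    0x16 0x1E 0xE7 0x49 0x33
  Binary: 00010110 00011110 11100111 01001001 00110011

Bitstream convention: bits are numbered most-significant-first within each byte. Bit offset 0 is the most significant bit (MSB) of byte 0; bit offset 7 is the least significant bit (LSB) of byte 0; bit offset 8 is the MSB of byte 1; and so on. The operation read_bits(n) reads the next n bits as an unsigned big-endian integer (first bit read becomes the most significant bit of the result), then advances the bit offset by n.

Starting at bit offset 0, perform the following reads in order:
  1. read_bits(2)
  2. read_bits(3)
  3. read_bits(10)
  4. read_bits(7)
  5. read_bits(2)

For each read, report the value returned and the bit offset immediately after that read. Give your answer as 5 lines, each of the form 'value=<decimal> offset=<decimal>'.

Answer: value=0 offset=2
value=2 offset=5
value=783 offset=15
value=57 offset=22
value=3 offset=24

Derivation:
Read 1: bits[0:2] width=2 -> value=0 (bin 00); offset now 2 = byte 0 bit 2; 38 bits remain
Read 2: bits[2:5] width=3 -> value=2 (bin 010); offset now 5 = byte 0 bit 5; 35 bits remain
Read 3: bits[5:15] width=10 -> value=783 (bin 1100001111); offset now 15 = byte 1 bit 7; 25 bits remain
Read 4: bits[15:22] width=7 -> value=57 (bin 0111001); offset now 22 = byte 2 bit 6; 18 bits remain
Read 5: bits[22:24] width=2 -> value=3 (bin 11); offset now 24 = byte 3 bit 0; 16 bits remain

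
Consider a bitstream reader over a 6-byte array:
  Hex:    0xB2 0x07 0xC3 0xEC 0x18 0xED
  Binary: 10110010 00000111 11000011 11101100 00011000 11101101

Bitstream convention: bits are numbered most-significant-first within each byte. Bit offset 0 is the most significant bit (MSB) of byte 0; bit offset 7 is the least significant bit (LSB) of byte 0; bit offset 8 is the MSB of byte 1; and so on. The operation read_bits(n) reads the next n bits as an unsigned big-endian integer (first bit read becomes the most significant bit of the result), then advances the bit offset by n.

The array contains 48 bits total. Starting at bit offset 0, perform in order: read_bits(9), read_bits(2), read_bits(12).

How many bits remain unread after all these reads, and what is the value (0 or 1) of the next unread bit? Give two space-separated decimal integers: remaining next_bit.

Answer: 25 1

Derivation:
Read 1: bits[0:9] width=9 -> value=356 (bin 101100100); offset now 9 = byte 1 bit 1; 39 bits remain
Read 2: bits[9:11] width=2 -> value=0 (bin 00); offset now 11 = byte 1 bit 3; 37 bits remain
Read 3: bits[11:23] width=12 -> value=993 (bin 001111100001); offset now 23 = byte 2 bit 7; 25 bits remain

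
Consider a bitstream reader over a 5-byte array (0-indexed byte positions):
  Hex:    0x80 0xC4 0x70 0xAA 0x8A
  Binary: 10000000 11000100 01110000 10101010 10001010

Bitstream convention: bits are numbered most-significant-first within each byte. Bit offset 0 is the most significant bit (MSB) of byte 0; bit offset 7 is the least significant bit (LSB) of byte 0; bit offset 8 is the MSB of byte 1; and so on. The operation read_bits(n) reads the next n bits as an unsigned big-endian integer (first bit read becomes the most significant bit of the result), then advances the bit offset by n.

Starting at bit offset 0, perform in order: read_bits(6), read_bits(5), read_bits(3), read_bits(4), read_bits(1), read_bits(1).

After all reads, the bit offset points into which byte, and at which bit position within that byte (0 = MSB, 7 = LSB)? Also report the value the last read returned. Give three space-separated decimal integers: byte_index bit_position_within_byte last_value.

Read 1: bits[0:6] width=6 -> value=32 (bin 100000); offset now 6 = byte 0 bit 6; 34 bits remain
Read 2: bits[6:11] width=5 -> value=6 (bin 00110); offset now 11 = byte 1 bit 3; 29 bits remain
Read 3: bits[11:14] width=3 -> value=1 (bin 001); offset now 14 = byte 1 bit 6; 26 bits remain
Read 4: bits[14:18] width=4 -> value=1 (bin 0001); offset now 18 = byte 2 bit 2; 22 bits remain
Read 5: bits[18:19] width=1 -> value=1 (bin 1); offset now 19 = byte 2 bit 3; 21 bits remain
Read 6: bits[19:20] width=1 -> value=1 (bin 1); offset now 20 = byte 2 bit 4; 20 bits remain

Answer: 2 4 1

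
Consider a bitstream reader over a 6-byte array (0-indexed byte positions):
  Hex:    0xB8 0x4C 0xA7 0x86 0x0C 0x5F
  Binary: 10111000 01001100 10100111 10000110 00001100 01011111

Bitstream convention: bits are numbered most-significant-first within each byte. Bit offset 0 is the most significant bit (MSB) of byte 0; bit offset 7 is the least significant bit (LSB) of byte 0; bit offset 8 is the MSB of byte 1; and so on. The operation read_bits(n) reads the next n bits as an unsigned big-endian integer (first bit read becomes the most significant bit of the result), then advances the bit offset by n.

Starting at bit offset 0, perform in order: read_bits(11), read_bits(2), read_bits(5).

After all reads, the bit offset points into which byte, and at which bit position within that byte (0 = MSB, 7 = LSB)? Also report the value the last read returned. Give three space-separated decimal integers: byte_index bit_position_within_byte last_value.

Answer: 2 2 18

Derivation:
Read 1: bits[0:11] width=11 -> value=1474 (bin 10111000010); offset now 11 = byte 1 bit 3; 37 bits remain
Read 2: bits[11:13] width=2 -> value=1 (bin 01); offset now 13 = byte 1 bit 5; 35 bits remain
Read 3: bits[13:18] width=5 -> value=18 (bin 10010); offset now 18 = byte 2 bit 2; 30 bits remain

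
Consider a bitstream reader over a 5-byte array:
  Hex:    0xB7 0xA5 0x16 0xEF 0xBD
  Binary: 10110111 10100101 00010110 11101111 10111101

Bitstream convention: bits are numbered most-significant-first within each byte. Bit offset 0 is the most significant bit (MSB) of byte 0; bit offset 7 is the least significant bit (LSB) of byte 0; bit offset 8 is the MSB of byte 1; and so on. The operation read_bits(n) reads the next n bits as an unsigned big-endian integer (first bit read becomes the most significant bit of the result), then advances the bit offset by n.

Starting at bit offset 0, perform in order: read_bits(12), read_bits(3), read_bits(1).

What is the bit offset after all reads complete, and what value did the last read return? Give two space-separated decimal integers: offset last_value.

Answer: 16 1

Derivation:
Read 1: bits[0:12] width=12 -> value=2938 (bin 101101111010); offset now 12 = byte 1 bit 4; 28 bits remain
Read 2: bits[12:15] width=3 -> value=2 (bin 010); offset now 15 = byte 1 bit 7; 25 bits remain
Read 3: bits[15:16] width=1 -> value=1 (bin 1); offset now 16 = byte 2 bit 0; 24 bits remain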